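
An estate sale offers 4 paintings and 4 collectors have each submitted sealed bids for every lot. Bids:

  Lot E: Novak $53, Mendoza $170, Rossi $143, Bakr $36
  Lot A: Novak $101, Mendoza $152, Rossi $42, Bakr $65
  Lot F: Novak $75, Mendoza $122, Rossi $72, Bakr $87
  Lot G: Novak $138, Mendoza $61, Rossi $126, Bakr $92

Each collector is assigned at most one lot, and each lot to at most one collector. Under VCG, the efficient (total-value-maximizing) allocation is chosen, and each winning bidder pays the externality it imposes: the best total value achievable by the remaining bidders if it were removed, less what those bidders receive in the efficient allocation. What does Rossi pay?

Efficient allocation: Novak→Lot G ($138), Mendoza→Lot A ($152), Rossi→Lot E ($143), Bakr→Lot F ($87); total welfare W = $520.
Rossi receives Lot E at value $143, so the others get W − 143 = $377.
Without Rossi: best allocation of the remaining 3 bidders over all 4 lots is Novak→Lot G ($138), Mendoza→Lot E ($170), Bakr→Lot F ($87), total $395.
VCG payment = (others' best without Rossi) − (others' welfare with Rossi) = 395 − 377 = $18.

Rossi pays $18.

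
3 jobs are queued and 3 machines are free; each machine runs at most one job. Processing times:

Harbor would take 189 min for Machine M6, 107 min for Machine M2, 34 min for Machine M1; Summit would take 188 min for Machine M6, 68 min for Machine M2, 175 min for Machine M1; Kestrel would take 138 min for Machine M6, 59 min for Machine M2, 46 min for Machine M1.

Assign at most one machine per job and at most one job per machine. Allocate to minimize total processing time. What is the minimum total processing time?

Min total: 240 min

Optimal: Harbor→Machine M1 (34 min), Summit→Machine M2 (68 min), Kestrel→Machine M6 (138 min) — total 34+68+138 = 240 min.
Min-entry greedy (repeatedly take the single cheapest remaining cell) gives 281 min, worse by 41.
Next-best assignment: Harbor→Machine M1, Summit→Machine M6, Kestrel→Machine M2 = 281 min.
Every other assignment is strictly worse.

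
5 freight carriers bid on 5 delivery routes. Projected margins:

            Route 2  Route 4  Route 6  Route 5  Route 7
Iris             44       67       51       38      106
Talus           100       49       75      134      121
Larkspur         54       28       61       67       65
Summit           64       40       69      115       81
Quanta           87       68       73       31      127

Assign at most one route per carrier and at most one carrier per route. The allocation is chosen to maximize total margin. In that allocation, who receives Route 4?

Iris receives Route 4.

Optimal: Iris→Route 4 ($67k), Talus→Route 2 ($100k), Larkspur→Route 6 ($61k), Summit→Route 5 ($115k), Quanta→Route 7 ($127k) — total 67+100+61+115+127 = $470k.
Max-entry greedy (repeatedly take the single best remaining cell) gives $451k, worse by 19.
Next-best assignment: Iris→Route 4, Talus→Route 5, Larkspur→Route 6, Summit→Route 2, Quanta→Route 7 = $453k.
Iris's own top route is Route 7 ($106k), but forcing Iris→Route 7 and reassigning the rest optimally gives only $450k — worse by 20.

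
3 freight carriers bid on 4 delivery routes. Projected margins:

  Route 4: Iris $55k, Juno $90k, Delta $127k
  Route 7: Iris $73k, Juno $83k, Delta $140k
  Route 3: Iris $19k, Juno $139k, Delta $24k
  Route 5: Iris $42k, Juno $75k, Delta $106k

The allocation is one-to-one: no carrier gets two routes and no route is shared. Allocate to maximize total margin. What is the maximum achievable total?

Maximum total: $339k

Optimal: Iris→Route 7 ($73k), Juno→Route 3 ($139k), Delta→Route 4 ($127k) — total 73+139+127 = $339k.
Column-greedy (each route in turn goes to its best remaining carrier) gives $229k, worse by 110.
Next-best assignment: Iris→Route 4, Juno→Route 3, Delta→Route 7 = $334k.
Swapping Delta↔Juno (Delta→Route 3 $24k, Juno→Route 4 $90k) loses 152.
No other one-to-one assignment exceeds $339k.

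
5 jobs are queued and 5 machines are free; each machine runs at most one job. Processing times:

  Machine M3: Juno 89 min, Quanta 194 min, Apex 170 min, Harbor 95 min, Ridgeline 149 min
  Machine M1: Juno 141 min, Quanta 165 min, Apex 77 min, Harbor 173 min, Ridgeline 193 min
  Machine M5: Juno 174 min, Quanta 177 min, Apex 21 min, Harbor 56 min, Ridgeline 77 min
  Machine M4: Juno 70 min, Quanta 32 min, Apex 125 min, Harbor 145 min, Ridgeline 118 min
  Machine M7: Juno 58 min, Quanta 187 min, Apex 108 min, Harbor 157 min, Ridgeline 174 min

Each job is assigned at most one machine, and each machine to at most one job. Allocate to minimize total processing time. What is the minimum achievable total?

Min total: 339 min

Treat this as an assignment problem: match each job to one machine.
Optimal: Juno→Machine M7 (58 min), Quanta→Machine M4 (32 min), Apex→Machine M1 (77 min), Harbor→Machine M3 (95 min), Ridgeline→Machine M5 (77 min) — total 58+32+77+95+77 = 339 min.
Row-greedy (each job in turn takes its cheapest remaining machine) gives 399 min, worse by 60.
Swapping Juno↔Apex (Juno→Machine M1 141 min, Apex→Machine M7 108 min) adds 114.
Every other assignment is strictly worse.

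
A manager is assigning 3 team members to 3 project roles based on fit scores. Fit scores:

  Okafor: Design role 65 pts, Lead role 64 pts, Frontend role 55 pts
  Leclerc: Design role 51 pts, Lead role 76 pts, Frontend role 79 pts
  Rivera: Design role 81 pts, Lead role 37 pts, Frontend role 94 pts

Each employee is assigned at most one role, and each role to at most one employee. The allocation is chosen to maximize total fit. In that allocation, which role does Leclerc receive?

This is the linear assignment problem.
Optimal: Okafor→Design role (65 pts), Leclerc→Lead role (76 pts), Rivera→Frontend role (94 pts) — total 65+76+94 = 235 pts.
Row-greedy (each employee in turn takes its best remaining role) gives 181 pts, worse by 54.
Swapping Rivera↔Okafor (Rivera→Design role 81 pts, Okafor→Frontend role 55 pts) loses 23.
Leclerc's own top role is Frontend role (79 pts), but forcing Leclerc→Frontend role and reassigning the rest optimally gives only 224 pts — worse by 11.

Leclerc receives Lead role.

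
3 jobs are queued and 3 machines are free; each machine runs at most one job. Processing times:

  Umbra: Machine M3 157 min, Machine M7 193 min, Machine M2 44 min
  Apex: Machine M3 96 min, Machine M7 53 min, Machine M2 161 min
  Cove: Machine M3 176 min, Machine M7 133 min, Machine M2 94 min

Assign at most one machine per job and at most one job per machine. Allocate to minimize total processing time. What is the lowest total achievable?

Optimal: Umbra→Machine M2 (44 min), Apex→Machine M3 (96 min), Cove→Machine M7 (133 min) — total 44+96+133 = 273 min.

Minimum total: 273 min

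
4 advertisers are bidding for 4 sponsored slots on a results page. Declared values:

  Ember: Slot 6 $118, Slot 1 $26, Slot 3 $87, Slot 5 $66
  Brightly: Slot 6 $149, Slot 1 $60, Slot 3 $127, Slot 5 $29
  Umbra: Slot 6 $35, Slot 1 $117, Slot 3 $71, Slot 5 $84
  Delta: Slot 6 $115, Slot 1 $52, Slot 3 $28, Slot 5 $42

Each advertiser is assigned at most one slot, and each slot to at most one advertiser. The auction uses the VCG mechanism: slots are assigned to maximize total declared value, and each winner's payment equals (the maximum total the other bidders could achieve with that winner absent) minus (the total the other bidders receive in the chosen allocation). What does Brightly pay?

Brightly pays $21.

Efficient allocation: Ember→Slot 5 ($66), Brightly→Slot 3 ($127), Umbra→Slot 1 ($117), Delta→Slot 6 ($115); total welfare W = $425.
Brightly receives Slot 3 at value $127, so the others get W − 127 = $298.
Without Brightly: best allocation of the remaining 3 bidders over all 4 slots is Ember→Slot 3 ($87), Umbra→Slot 1 ($117), Delta→Slot 6 ($115), total $319.
VCG payment = (others' best without Brightly) − (others' welfare with Brightly) = 319 − 298 = $21.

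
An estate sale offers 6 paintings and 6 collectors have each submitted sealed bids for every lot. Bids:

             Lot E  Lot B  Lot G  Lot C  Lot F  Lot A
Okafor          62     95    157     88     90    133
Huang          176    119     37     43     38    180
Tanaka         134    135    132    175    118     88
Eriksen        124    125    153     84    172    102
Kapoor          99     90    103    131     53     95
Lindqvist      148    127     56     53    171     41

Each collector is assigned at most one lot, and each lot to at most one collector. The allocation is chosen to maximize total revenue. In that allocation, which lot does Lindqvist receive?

This is a one-to-one assignment (maximum-weight bipartite matching).
Optimal: Okafor→Lot G ($157), Huang→Lot A ($180), Tanaka→Lot B ($135), Eriksen→Lot F ($172), Kapoor→Lot C ($131), Lindqvist→Lot E ($148) — total 157+180+135+172+131+148 = $923.
Next-best assignment: Okafor→Lot G, Huang→Lot A, Tanaka→Lot C, Eriksen→Lot F, Kapoor→Lot B, Lindqvist→Lot E = $922.
Swapping Lindqvist↔Eriksen (Lindqvist→Lot F $171, Eriksen→Lot E $124) loses 25.
Lindqvist's own top lot is Lot F ($171), but forcing Lindqvist→Lot F and reassigning the rest optimally gives only $907 — worse by 16.

Lindqvist receives Lot E.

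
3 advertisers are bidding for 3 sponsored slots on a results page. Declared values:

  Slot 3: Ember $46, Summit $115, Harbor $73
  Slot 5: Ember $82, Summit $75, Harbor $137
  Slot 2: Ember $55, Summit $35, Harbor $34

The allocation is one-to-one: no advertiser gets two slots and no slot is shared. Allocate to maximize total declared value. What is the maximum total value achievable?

Optimal: Ember→Slot 2 ($55), Summit→Slot 3 ($115), Harbor→Slot 5 ($137) — total 55+115+137 = $307.
Row-greedy (each advertiser in turn takes its best remaining slot) gives $231, worse by 76.
Checked against all permutations: $307 is optimal.

Max total: $307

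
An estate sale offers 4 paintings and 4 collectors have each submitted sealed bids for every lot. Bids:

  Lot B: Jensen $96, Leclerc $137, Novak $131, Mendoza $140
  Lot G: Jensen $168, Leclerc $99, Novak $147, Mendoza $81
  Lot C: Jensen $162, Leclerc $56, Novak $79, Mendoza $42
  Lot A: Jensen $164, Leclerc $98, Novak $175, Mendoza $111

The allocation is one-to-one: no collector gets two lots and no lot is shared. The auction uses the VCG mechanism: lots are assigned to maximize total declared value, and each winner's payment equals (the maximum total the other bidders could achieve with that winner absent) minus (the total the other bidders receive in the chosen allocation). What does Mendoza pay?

Mendoza pays $44.

Efficient allocation: Jensen→Lot C ($162), Leclerc→Lot G ($99), Novak→Lot A ($175), Mendoza→Lot B ($140); total welfare W = $576.
Mendoza receives Lot B at value $140, so the others get W − 140 = $436.
Without Mendoza: best allocation of the remaining 3 bidders over all 4 lots is Jensen→Lot G ($168), Leclerc→Lot B ($137), Novak→Lot A ($175), total $480.
VCG payment = (others' best without Mendoza) − (others' welfare with Mendoza) = 480 − 436 = $44.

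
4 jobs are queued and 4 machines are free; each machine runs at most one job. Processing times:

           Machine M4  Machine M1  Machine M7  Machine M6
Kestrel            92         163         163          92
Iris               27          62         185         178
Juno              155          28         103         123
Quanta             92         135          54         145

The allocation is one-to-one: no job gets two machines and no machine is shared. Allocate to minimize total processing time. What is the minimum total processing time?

Minimum total: 201 min

Optimal: Kestrel→Machine M6 (92 min), Iris→Machine M4 (27 min), Juno→Machine M1 (28 min), Quanta→Machine M7 (54 min) — total 92+27+28+54 = 201 min.
Row-greedy (each job in turn takes its cheapest remaining machine) gives 402 min, worse by 201.
Next-best assignment: Kestrel→Machine M4, Iris→Machine M1, Juno→Machine M6, Quanta→Machine M7 = 331 min.
Every other assignment is strictly worse.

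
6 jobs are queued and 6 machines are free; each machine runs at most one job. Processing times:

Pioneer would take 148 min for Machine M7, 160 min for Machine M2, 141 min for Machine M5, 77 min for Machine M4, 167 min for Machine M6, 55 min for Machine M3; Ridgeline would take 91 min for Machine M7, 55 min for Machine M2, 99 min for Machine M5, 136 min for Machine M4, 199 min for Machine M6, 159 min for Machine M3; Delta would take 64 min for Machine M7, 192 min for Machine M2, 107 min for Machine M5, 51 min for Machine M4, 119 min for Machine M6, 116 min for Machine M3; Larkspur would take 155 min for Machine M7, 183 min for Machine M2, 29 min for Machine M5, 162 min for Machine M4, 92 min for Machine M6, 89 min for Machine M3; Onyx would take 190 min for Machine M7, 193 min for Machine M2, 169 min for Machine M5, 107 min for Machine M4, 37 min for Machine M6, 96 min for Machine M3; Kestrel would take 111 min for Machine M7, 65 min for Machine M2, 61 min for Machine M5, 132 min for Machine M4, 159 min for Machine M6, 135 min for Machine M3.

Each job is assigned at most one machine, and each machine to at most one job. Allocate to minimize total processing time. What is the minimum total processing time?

Min total: 328 min

This is the linear assignment problem.
Optimal: Pioneer→Machine M3 (55 min), Ridgeline→Machine M7 (91 min), Delta→Machine M4 (51 min), Larkspur→Machine M5 (29 min), Onyx→Machine M6 (37 min), Kestrel→Machine M2 (65 min) — total 55+91+51+29+37+65 = 328 min.
Column-greedy (each machine in turn goes to its cheapest remaining job) gives 397 min, worse by 69.
Next-best assignment: Pioneer→Machine M3, Ridgeline→Machine M2, Delta→Machine M4, Larkspur→Machine M5, Onyx→Machine M6, Kestrel→Machine M7 = 338 min.
Checked against all permutations: 328 min is optimal.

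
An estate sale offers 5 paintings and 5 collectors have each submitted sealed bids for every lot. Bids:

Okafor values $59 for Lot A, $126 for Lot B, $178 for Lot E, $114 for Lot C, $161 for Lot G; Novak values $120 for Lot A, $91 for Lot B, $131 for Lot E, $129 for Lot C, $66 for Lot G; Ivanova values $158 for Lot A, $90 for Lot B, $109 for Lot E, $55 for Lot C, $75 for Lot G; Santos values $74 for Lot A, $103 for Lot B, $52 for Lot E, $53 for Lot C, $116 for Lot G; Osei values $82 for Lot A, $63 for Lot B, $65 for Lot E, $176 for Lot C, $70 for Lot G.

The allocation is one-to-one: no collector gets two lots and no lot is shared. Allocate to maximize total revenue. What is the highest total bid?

Max total: $729

Optimal: Okafor→Lot G ($161), Novak→Lot E ($131), Ivanova→Lot A ($158), Santos→Lot B ($103), Osei→Lot C ($176) — total 161+131+158+103+176 = $729.
Next-best assignment: Okafor→Lot E, Novak→Lot B, Ivanova→Lot A, Santos→Lot G, Osei→Lot C = $719.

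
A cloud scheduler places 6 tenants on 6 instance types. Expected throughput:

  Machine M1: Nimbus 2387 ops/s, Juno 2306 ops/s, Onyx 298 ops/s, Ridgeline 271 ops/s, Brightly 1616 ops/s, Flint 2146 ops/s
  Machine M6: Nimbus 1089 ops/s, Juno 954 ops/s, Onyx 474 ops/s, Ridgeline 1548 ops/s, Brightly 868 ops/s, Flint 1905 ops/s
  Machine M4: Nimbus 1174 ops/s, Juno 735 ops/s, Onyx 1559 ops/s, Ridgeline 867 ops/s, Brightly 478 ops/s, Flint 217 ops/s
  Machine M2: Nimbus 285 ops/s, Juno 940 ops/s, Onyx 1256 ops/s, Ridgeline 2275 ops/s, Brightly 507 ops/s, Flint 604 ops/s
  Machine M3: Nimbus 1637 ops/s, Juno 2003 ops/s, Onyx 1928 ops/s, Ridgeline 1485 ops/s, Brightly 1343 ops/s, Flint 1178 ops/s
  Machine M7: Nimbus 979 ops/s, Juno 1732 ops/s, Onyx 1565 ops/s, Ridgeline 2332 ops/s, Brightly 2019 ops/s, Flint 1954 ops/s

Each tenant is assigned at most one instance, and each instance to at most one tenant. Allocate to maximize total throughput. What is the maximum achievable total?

Max total: 12148 ops/s

Optimal: Nimbus→Machine M1 (2387 ops/s), Juno→Machine M3 (2003 ops/s), Onyx→Machine M4 (1559 ops/s), Ridgeline→Machine M2 (2275 ops/s), Brightly→Machine M7 (2019 ops/s), Flint→Machine M6 (1905 ops/s) — total 2387+2003+1559+2275+2019+1905 = 12148 ops/s.
Max-entry greedy (repeatedly take the single best remaining cell) gives 10693 ops/s, worse by 1455.
No other one-to-one assignment exceeds 12148 ops/s.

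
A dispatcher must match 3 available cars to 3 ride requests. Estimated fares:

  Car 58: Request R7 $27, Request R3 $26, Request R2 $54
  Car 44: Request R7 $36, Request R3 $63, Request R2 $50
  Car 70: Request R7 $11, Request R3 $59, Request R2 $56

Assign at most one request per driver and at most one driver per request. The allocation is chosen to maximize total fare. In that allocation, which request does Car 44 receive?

Car 44 receives Request R7.

This is a one-to-one assignment (maximum-weight bipartite matching).
Optimal: Car 58→Request R2 ($54), Car 44→Request R7 ($36), Car 70→Request R3 ($59) — total 54+36+59 = $149.
Max-entry greedy (repeatedly take the single best remaining cell) gives $146, worse by 3.
Next-best assignment: Car 58→Request R7, Car 44→Request R3, Car 70→Request R2 = $146.
No other one-to-one assignment exceeds $149.
Car 44's own top request is Request R3 ($63), but forcing Car 44→Request R3 and reassigning the rest optimally gives only $146 — worse by 3.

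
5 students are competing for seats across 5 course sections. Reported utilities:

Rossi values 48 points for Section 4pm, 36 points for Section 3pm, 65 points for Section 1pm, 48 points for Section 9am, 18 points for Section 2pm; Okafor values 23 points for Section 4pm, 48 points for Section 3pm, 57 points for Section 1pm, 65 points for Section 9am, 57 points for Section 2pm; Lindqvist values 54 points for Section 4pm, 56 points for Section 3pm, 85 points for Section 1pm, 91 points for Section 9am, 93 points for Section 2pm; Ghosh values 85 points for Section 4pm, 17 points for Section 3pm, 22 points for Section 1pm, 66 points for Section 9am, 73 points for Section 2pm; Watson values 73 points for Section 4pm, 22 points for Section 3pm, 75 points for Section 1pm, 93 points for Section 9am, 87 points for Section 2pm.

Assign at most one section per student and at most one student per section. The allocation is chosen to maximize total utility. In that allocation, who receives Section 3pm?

Okafor receives Section 3pm.

This is a one-to-one assignment (maximum-weight bipartite matching).
Optimal: Rossi→Section 1pm (65 points), Okafor→Section 3pm (48 points), Lindqvist→Section 2pm (93 points), Ghosh→Section 4pm (85 points), Watson→Section 9am (93 points) — total 65+48+93+85+93 = 384 points.
Next-best assignment: Rossi→Section 1pm, Okafor→Section 3pm, Lindqvist→Section 9am, Ghosh→Section 4pm, Watson→Section 2pm = 376 points.
Swapping Okafor↔Watson (Okafor→Section 9am 65 points, Watson→Section 3pm 22 points) loses 54.
Okafor's own top section is Section 9am (65 points), but forcing Okafor→Section 9am and reassigning the rest optimally gives only 358 points — worse by 26.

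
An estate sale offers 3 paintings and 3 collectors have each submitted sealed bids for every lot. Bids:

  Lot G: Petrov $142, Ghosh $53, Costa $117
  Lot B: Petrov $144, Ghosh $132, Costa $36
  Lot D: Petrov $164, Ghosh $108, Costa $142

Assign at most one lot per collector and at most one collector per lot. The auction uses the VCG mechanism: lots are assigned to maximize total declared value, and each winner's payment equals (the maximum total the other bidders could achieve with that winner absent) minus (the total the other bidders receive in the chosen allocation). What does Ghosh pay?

Ghosh pays $2.

Efficient allocation: Petrov→Lot G ($142), Ghosh→Lot B ($132), Costa→Lot D ($142); total welfare W = $416.
Ghosh receives Lot B at value $132, so the others get W − 132 = $284.
Without Ghosh: best allocation of the remaining 2 bidders over all 3 lots is Petrov→Lot B ($144), Costa→Lot D ($142), total $286.
VCG payment = (others' best without Ghosh) − (others' welfare with Ghosh) = 286 − 284 = $2.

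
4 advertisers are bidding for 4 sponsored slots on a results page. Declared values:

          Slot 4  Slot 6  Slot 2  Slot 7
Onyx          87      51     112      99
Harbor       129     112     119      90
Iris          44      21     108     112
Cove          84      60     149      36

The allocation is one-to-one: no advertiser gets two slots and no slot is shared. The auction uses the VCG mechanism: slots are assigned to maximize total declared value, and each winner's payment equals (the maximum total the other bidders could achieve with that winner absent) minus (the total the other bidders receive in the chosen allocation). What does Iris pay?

Efficient allocation: Onyx→Slot 4 ($87), Harbor→Slot 6 ($112), Iris→Slot 7 ($112), Cove→Slot 2 ($149); total welfare W = $460.
Iris receives Slot 7 at value $112, so the others get W − 112 = $348.
Without Iris: best allocation of the remaining 3 bidders over all 4 slots is Onyx→Slot 7 ($99), Harbor→Slot 4 ($129), Cove→Slot 2 ($149), total $377.
VCG payment = (others' best without Iris) − (others' welfare with Iris) = 377 − 348 = $29.

Iris pays $29.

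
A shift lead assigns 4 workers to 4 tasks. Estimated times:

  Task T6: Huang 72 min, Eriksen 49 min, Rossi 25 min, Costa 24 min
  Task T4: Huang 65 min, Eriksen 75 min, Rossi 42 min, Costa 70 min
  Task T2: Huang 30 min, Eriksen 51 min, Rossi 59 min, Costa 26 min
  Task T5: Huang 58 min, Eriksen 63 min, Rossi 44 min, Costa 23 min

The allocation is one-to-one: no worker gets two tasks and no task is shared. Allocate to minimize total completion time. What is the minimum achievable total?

Treat this as an assignment problem: match each worker to one task.
Optimal: Huang→Task T2 (30 min), Eriksen→Task T6 (49 min), Rossi→Task T4 (42 min), Costa→Task T5 (23 min) — total 30+49+42+23 = 144 min.
Min-entry greedy (repeatedly take the single cheapest remaining cell) gives 153 min, worse by 9.
Next-best assignment: Huang→Task T2, Eriksen→Task T4, Rossi→Task T6, Costa→Task T5 = 153 min.
No other one-to-one assignment undercuts 144 min.

Minimum total: 144 min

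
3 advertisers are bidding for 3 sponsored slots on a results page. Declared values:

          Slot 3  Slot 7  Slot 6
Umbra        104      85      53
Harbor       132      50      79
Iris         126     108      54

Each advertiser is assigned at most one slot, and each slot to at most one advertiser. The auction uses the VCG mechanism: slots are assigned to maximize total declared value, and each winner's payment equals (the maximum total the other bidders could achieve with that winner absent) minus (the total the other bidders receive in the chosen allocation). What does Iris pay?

Iris pays $32.

Efficient allocation: Umbra→Slot 6 ($53), Harbor→Slot 3 ($132), Iris→Slot 7 ($108); total welfare W = $293.
Iris receives Slot 7 at value $108, so the others get W − 108 = $185.
Without Iris: best allocation of the remaining 2 bidders over all 3 slots is Umbra→Slot 7 ($85), Harbor→Slot 3 ($132), total $217.
VCG payment = (others' best without Iris) − (others' welfare with Iris) = 217 − 185 = $32.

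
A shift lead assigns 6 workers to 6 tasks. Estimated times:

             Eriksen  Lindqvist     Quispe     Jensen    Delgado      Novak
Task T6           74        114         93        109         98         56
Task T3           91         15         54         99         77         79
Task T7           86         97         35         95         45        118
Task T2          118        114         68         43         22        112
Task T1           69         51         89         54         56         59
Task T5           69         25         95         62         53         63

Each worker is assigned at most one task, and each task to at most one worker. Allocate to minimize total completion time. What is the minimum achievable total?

Minimum total: 251 min

Optimal: Eriksen→Task T5 (69 min), Lindqvist→Task T3 (15 min), Quispe→Task T7 (35 min), Jensen→Task T1 (54 min), Delgado→Task T2 (22 min), Novak→Task T6 (56 min) — total 69+15+35+54+22+56 = 251 min.
Row-greedy (each worker in turn takes its cheapest remaining task) gives 271 min, worse by 20.
Next-best assignment: Eriksen→Task T1, Lindqvist→Task T3, Quispe→Task T7, Jensen→Task T5, Delgado→Task T2, Novak→Task T6 = 259 min.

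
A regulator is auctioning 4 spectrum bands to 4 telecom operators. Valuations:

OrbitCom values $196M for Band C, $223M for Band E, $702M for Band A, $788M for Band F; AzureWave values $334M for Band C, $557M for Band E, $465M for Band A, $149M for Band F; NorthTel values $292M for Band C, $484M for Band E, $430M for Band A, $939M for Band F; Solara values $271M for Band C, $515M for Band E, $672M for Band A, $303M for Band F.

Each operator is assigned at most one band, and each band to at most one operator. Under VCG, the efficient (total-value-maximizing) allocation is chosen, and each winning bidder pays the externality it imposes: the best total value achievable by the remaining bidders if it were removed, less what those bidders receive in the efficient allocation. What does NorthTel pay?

Efficient allocation: OrbitCom→Band A ($702M), AzureWave→Band C ($334M), NorthTel→Band F ($939M), Solara→Band E ($515M); total welfare W = $2490M.
NorthTel receives Band F at value $939M, so the others get W − 939 = $1551M.
Without NorthTel: best allocation of the remaining 3 bidders over all 4 bands is OrbitCom→Band F ($788M), AzureWave→Band E ($557M), Solara→Band A ($672M), total $2017M.
VCG payment = (others' best without NorthTel) − (others' welfare with NorthTel) = 2017 − 1551 = $466M.

NorthTel pays $466M.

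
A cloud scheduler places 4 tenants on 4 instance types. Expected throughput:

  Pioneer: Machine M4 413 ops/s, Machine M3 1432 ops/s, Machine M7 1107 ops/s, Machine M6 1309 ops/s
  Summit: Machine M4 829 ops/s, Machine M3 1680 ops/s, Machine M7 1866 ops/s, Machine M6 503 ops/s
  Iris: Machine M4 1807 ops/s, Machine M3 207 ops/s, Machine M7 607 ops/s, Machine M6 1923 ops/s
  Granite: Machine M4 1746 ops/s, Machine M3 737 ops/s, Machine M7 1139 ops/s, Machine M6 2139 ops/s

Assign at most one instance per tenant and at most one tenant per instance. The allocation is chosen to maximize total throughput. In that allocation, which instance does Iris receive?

Iris receives Machine M4.

Optimal: Pioneer→Machine M3 (1432 ops/s), Summit→Machine M7 (1866 ops/s), Iris→Machine M4 (1807 ops/s), Granite→Machine M6 (2139 ops/s) — total 1432+1866+1807+2139 = 7244 ops/s.
Row-greedy (each tenant in turn takes its best remaining instance) gives 6967 ops/s, worse by 277.
Iris's own top instance is Machine M6 (1923 ops/s), but forcing Iris→Machine M6 and reassigning the rest optimally gives only 6967 ops/s — worse by 277.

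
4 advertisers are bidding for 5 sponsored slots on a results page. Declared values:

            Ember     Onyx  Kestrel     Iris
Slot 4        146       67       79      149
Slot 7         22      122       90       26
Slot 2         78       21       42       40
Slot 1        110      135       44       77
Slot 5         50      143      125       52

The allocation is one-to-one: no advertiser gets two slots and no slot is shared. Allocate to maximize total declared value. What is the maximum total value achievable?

Optimal: Ember→Slot 1 ($110), Onyx→Slot 7 ($122), Kestrel→Slot 5 ($125), Iris→Slot 4 ($149) — total 110+122+125+149 = $506.
Max-entry greedy (repeatedly take the single best remaining cell) gives $492, worse by 14.
Next-best assignment: Ember→Slot 1, Onyx→Slot 5, Kestrel→Slot 7, Iris→Slot 4 = $492.

Max total: $506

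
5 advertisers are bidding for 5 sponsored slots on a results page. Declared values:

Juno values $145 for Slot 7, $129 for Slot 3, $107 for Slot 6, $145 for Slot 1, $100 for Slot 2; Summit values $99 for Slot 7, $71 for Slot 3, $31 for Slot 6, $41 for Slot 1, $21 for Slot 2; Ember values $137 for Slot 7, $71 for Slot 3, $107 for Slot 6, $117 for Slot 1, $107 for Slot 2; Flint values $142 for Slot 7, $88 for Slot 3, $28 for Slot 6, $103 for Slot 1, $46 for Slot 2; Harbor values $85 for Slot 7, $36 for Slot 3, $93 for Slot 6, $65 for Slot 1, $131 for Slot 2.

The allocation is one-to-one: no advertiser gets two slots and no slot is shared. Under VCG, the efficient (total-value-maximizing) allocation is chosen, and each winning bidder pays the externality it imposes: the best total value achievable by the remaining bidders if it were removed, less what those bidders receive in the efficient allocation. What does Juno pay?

Efficient allocation: Juno→Slot 1 ($145), Summit→Slot 3 ($71), Ember→Slot 6 ($107), Flint→Slot 7 ($142), Harbor→Slot 2 ($131); total welfare W = $596.
Juno receives Slot 1 at value $145, so the others get W − 145 = $451.
Without Juno: best allocation of the remaining 4 bidders over all 5 slots is Summit→Slot 3 ($71), Ember→Slot 1 ($117), Flint→Slot 7 ($142), Harbor→Slot 2 ($131), total $461.
VCG payment = (others' best without Juno) − (others' welfare with Juno) = 461 − 451 = $10.

Juno pays $10.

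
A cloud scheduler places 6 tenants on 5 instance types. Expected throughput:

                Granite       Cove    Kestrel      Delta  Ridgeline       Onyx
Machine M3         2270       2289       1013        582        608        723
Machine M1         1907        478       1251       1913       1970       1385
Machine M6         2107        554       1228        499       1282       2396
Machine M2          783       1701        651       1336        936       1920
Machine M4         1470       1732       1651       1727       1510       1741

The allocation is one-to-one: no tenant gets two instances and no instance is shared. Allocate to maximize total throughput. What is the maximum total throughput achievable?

Optimal: Granite→Machine M3 (2270 ops/s), Ridgeline→Machine M1 (1970 ops/s), Onyx→Machine M6 (2396 ops/s), Cove→Machine M2 (1701 ops/s), Delta→Machine M4 (1727 ops/s) — total 2270+1970+2396+1701+1727 = 10064 ops/s.
Column-greedy (each instance in turn goes to its best remaining tenant) gives 9642 ops/s, worse by 422.
Swapping Delta↔Granite (Delta→Machine M3 582 ops/s, Granite→Machine M4 1470 ops/s) loses 1945.

Max total: 10064 ops/s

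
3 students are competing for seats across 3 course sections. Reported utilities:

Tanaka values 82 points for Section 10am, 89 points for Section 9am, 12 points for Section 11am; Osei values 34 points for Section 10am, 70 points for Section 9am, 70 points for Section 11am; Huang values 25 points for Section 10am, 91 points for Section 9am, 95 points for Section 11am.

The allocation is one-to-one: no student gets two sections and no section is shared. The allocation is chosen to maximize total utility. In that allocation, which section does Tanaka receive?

Optimal: Tanaka→Section 10am (82 points), Osei→Section 9am (70 points), Huang→Section 11am (95 points) — total 82+70+95 = 247 points.
Max-entry greedy (repeatedly take the single best remaining cell) gives 218 points, worse by 29.
Swapping Huang↔Osei (Huang→Section 9am 91 points, Osei→Section 11am 70 points) loses 4.
Checked against all permutations: 247 points is optimal.
Tanaka's own top section is Section 9am (89 points), but forcing Tanaka→Section 9am and reassigning the rest optimally gives only 218 points — worse by 29.

Tanaka receives Section 10am.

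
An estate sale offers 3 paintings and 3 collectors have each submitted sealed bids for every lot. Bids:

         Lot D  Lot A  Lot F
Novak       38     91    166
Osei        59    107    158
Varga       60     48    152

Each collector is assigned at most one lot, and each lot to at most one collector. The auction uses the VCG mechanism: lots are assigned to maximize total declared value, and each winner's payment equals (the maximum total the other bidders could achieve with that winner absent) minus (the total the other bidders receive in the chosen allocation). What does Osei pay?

Osei pays $17.

Efficient allocation: Novak→Lot F ($166), Osei→Lot A ($107), Varga→Lot D ($60); total welfare W = $333.
Osei receives Lot A at value $107, so the others get W − 107 = $226.
Without Osei: best allocation of the remaining 2 bidders over all 3 lots is Novak→Lot A ($91), Varga→Lot F ($152), total $243.
VCG payment = (others' best without Osei) − (others' welfare with Osei) = 243 − 226 = $17.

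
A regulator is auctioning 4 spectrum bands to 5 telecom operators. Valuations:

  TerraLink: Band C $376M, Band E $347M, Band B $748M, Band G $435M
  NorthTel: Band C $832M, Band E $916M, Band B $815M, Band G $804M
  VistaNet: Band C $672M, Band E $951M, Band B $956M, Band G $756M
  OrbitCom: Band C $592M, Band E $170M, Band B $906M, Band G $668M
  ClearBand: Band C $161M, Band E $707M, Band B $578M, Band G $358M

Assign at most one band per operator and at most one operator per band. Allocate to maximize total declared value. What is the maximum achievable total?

Maximum total: $3201M

This is the linear assignment problem.
Optimal: NorthTel→Band C ($832M), ClearBand→Band E ($707M), OrbitCom→Band B ($906M), VistaNet→Band G ($756M) — total 832+707+906+756 = $3201M.
Max-entry greedy (repeatedly take the single best remaining cell) gives $2916M, worse by 285.
Next-best assignment: NorthTel→Band C, VistaNet→Band E, TerraLink→Band B, OrbitCom→Band G = $3199M.
Swapping ClearBand↔NorthTel (ClearBand→Band C $161M, NorthTel→Band E $916M) loses 462.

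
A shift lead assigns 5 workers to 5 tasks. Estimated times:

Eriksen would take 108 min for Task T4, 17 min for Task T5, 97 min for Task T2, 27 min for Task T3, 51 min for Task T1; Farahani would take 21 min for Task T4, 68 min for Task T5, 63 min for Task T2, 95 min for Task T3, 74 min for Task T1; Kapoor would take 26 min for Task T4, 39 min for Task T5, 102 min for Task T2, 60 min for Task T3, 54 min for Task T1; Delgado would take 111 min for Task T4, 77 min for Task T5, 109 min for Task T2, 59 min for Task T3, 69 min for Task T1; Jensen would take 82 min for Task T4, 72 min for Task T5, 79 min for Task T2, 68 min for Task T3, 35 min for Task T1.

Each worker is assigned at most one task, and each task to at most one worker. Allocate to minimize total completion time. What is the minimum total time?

Min total: 200 min

This is a one-to-one assignment (minimum-cost bipartite matching).
Optimal: Eriksen→Task T5 (17 min), Farahani→Task T2 (63 min), Kapoor→Task T4 (26 min), Delgado→Task T3 (59 min), Jensen→Task T1 (35 min) — total 17+63+26+59+35 = 200 min.
Row-greedy (each worker in turn takes its cheapest remaining task) gives 230 min, worse by 30.
Next-best assignment: Eriksen→Task T3, Farahani→Task T2, Kapoor→Task T4, Delgado→Task T5, Jensen→Task T1 = 228 min.
No other one-to-one assignment undercuts 200 min.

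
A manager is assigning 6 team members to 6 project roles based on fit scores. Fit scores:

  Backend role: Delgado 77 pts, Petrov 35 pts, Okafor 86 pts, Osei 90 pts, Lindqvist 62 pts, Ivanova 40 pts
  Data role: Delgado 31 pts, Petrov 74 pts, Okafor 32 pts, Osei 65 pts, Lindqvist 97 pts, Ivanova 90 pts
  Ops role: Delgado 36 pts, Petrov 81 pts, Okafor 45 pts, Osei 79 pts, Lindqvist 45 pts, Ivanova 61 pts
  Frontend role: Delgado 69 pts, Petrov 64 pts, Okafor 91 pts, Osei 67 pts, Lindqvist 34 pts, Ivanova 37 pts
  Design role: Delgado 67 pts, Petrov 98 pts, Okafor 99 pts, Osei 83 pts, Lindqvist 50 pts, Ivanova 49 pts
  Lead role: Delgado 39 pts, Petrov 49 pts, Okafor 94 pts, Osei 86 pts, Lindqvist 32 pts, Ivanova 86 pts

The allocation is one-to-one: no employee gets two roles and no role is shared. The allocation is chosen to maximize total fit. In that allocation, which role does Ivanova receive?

Optimal: Delgado→Backend role (77 pts), Petrov→Design role (98 pts), Okafor→Frontend role (91 pts), Osei→Ops role (79 pts), Lindqvist→Data role (97 pts), Ivanova→Lead role (86 pts) — total 77+98+91+79+97+86 = 528 pts.
Ivanova's own top role is Data role (90 pts), but forcing Ivanova→Data role and reassigning the rest optimally gives only 492 pts — worse by 36.

Ivanova receives Lead role.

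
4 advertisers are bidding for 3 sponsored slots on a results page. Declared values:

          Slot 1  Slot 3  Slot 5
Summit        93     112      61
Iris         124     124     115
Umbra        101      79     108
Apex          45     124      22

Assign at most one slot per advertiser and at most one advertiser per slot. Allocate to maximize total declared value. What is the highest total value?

Maximum total: $356

This is a one-to-one assignment (maximum-weight bipartite matching).
Optimal: Iris→Slot 1 ($124), Apex→Slot 3 ($124), Umbra→Slot 5 ($108) — total 124+124+108 = $356.
Row-greedy (each advertiser in turn takes its best remaining slot) gives $344, worse by 12.
Next-best assignment: Iris→Slot 1, Summit→Slot 3, Umbra→Slot 5 = $344.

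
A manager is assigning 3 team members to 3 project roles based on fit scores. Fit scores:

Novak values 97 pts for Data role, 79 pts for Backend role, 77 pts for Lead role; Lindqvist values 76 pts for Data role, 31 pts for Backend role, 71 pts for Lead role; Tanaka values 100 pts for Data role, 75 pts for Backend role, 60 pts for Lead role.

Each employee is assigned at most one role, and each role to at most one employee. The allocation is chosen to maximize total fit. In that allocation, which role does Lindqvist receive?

Lindqvist receives Lead role.

Optimal: Novak→Backend role (79 pts), Lindqvist→Lead role (71 pts), Tanaka→Data role (100 pts) — total 79+71+100 = 250 pts.
Row-greedy (each employee in turn takes its best remaining role) gives 243 pts, worse by 7.
Next-best assignment: Novak→Data role, Lindqvist→Lead role, Tanaka→Backend role = 243 pts.
Swapping Tanaka↔Novak (Tanaka→Backend role 75 pts, Novak→Data role 97 pts) loses 7.
Lindqvist's own top role is Data role (76 pts), but forcing Lindqvist→Data role and reassigning the rest optimally gives only 228 pts — worse by 22.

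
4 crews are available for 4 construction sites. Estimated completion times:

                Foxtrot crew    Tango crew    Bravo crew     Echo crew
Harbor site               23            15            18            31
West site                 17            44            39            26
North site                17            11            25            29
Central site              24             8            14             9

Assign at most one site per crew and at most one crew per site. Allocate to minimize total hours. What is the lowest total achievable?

Min total: 55 hours

Optimal: Foxtrot crew→West site (17 hours), Tango crew→North site (11 hours), Bravo crew→Harbor site (18 hours), Echo crew→Central site (9 hours) — total 17+11+18+9 = 55 hours.
Column-greedy (each site in turn goes to its cheapest remaining crew) gives 66 hours, worse by 11.
Swapping Foxtrot crew↔Tango crew (Foxtrot crew→North site 17 hours, Tango crew→West site 44 hours) adds 33.
No other one-to-one assignment undercuts 55 hours.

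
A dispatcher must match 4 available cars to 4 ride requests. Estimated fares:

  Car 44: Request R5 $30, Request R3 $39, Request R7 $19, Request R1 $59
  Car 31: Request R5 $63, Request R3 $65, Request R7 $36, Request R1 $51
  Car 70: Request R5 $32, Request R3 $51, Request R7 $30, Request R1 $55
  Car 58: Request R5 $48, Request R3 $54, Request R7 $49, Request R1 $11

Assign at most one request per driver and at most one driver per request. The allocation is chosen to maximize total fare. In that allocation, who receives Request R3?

Car 70 receives Request R3.

This is the linear assignment problem.
Optimal: Car 44→Request R1 ($59), Car 31→Request R5 ($63), Car 70→Request R3 ($51), Car 58→Request R7 ($49) — total 59+63+51+49 = $222.
Row-greedy (each driver in turn takes its best remaining request) gives $205, worse by 17.
Next-best assignment: Car 44→Request R3, Car 31→Request R5, Car 70→Request R1, Car 58→Request R7 = $206.
Car 70's own top request is Request R1 ($55), but forcing Car 70→Request R1 and reassigning the rest optimally gives only $206 — worse by 16.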